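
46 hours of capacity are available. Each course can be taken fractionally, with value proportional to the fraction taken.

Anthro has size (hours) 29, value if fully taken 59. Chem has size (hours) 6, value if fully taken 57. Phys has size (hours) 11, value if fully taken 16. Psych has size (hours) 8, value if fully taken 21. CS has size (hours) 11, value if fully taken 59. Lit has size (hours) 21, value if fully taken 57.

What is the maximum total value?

194

Sort by value density: Chem 57/6≈9.5, CS 59/11≈5.36, Lit 57/21≈2.71, Psych 21/8≈2.62, Anthro 59/29≈2.03, Phys 16/11≈1.45.
Chem: take in full, 6 hours for value 57 — 40 left.
All 11 hours of CS fit (value 59) — 29 remain.
Lit: take in full, 21 hours for value 57 — 8 left.
Psych: take in full, 8 hours for value 21 — 0 left.
Total value = 194.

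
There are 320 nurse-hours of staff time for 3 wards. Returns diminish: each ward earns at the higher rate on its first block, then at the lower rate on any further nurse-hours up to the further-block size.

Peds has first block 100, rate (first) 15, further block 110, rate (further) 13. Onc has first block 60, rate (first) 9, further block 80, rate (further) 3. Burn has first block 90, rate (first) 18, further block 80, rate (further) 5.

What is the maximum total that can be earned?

Treat each block as its own option and order by rate: Burn/tier1 18 > Peds/tier1 15 > Peds/tier2 13 > Onc/tier1 9 > Burn/tier2 5 > Onc/tier2 3.
Fill Burn tier1 block (90 at 18) ; 230 left.
Fill Peds tier1 block (100 at 15) ; 130 left.
Fill Peds tier2 block (110 at 13) ; 20 left.
Onc tier1 at 9: only 20 left, fill 20.
Total = 18×90 + 15×100 + 13×110 + 9×20 = 4730.

4730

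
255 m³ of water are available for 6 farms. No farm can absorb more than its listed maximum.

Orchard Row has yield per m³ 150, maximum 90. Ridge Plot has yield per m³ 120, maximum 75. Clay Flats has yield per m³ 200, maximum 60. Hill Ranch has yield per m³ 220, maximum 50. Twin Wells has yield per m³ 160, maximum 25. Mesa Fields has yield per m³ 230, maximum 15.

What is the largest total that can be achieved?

Order the farms by yield per m³: Mesa Fields 230 > Hill Ranch 220 > Clay Flats 200 > Twin Wells 160 > Orchard Row 150 > Ridge Plot 120.
Mesa Fields takes 15 to reach its cap of 15 → 240 left.
Give Hill Ranch 50 to hit its cap of 50 → 190 left.
Clay Flats takes 60 to reach its cap of 60 → 130 left.
Give Twin Wells 25 to hit its cap of 25 → 105 left.
Give Orchard Row 90 to hit its cap of 90 → 15 left.
Ridge Plot: +15 (room for 75) → 15. Pool exhausted.
Total = 150×90 + 120×15 + 200×60 + 220×50 + 160×25 + 230×15 = 45750.

45750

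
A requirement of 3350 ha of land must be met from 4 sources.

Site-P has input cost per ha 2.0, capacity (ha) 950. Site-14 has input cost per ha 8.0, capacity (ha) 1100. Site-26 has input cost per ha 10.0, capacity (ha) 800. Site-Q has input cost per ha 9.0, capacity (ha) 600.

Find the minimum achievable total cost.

Use sources in increasing cost order.
Site-P at 2.0: take all 950 ha → 2400 still needed.
Site-14 at 8.0: take all 1100 ha → 1300 still needed.
Take 600 from Site-Q at 9.0 → need 700 more.
Site-26 (10.0): take the remaining 700 → done.
Cost = 950×2.0 + 1100×8.0 + 600×9.0 + 700×10.0 = 23100.

23100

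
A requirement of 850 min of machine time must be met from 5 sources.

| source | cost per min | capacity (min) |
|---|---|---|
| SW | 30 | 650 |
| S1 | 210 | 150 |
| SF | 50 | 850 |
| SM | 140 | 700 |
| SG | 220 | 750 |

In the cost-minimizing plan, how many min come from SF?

Cheapest first:
SW at 30: take all 650 min ; 200 still needed.
Take 200 from SF at 50 to finish.
SM, S1, SG: unused.

200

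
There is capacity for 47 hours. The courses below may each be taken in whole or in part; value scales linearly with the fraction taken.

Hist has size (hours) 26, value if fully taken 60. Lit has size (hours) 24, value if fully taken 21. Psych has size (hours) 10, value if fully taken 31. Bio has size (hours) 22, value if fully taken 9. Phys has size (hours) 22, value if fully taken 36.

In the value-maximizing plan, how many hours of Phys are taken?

11

Rank by value-to-size ratio: Psych 31/10≈3.1, Hist 60/26≈2.31, Phys 36/22≈1.64, Lit 21/24≈0.875, Bio 9/22≈0.409.
Psych: take in full, 10 hours for value 31 — 37 left.
All 26 hours of Hist fit (value 60) — 11 remain.
11 hours left: a 11/22 share of Phys gives 36×11/22 = 18.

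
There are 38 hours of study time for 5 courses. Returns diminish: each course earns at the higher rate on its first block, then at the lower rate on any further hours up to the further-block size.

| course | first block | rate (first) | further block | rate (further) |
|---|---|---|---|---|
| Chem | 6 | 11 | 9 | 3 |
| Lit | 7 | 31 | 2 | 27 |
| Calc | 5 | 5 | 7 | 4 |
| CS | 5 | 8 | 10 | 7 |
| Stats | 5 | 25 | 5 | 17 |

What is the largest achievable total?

643

Order all 10 blocks by rate: Lit/first 31 > Lit/second 27 > Stats/first 25 > Stats/second 17 > Chem/first 11 > CS/first 8 > CS/second 7 > Calc/first 5 > Calc/second 4 > Chem/second 3.
Lit first at 31: fill all 7 ; 31 left.
Lit second at 27: fill all 2 ; 29 left.
Stats first at 25: fill all 5 ; 24 left.
Stats/second (17): +5 ; 19 left.
Chem/first (11): +6 ; 13 left.
Fill CS first block (5 at 8) ; 8 left.
8 remain; put them into CS second at 7.
Total = 31×7 + 27×2 + 25×5 + 17×5 + 11×6 + 8×5 + 7×8 = 643.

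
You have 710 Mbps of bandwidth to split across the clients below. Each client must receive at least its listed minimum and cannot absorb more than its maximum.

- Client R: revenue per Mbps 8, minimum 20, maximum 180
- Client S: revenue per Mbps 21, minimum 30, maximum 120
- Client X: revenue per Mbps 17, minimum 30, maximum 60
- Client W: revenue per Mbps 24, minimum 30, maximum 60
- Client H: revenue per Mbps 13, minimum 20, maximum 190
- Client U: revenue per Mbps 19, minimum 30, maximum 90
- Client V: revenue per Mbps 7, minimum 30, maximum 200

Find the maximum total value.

10650

Meeting every minimum uses 20+30+30+30+20+30+30 = 190 Mbps, leaving 520.
Order the clients by revenue per Mbps: Client W 24 > Client S 21 > Client U 19 > Client X 17 > Client H 13 > Client R 8 > Client V 7.
Give Client W 30 more to hit its cap of 60 ; 490 left.
Client S takes 90 more to reach its cap of 120 ; 400 left.
Give Client U 60 more to hit its cap of 90 ; 340 left.
Client X: +30 to 60 (cap) ; 310 left.
Client H takes 170 more to reach its cap of 190 ; 140 left.
Only 140 left; Client R takes them to reach 160.
Total = 8×160 + 21×120 + 17×60 + 24×60 + 13×190 + 19×90 + 7×30 = 10650.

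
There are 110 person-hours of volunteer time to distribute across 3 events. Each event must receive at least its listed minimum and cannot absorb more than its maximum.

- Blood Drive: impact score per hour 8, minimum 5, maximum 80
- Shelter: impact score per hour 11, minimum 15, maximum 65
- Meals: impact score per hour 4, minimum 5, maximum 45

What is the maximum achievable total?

Meeting every minimum uses 5+15+5 = 25 person-hours, leaving 85.
Rank by impact score per hour: Shelter 11 > Blood Drive 8 > Meals 4.
Shelter takes 50 more to reach its cap of 65 ; 35 left.
Blood Drive: +35 (room for 75) → 40. Pool exhausted.
Total = 8×40 + 11×65 + 4×5 = 1055.

1055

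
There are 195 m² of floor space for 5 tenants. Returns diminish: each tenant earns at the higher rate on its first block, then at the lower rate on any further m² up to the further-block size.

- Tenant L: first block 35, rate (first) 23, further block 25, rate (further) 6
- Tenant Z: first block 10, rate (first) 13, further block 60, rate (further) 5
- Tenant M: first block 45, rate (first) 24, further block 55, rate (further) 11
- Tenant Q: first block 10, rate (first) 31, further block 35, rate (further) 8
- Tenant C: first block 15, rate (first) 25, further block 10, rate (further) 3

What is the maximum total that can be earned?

3505

Rank every tier by rate: Tenant Q/tier1 31 > Tenant C/tier1 25 > Tenant M/tier1 24 > Tenant L/tier1 23 > Tenant Z/tier1 13 > Tenant M/tier2 11 > Tenant Q/tier2 8 > Tenant L/tier2 6 > Tenant Z/tier2 5 > Tenant C/tier2 3.
Fill Tenant Q tier1 block (10 at 31) ; 185 left.
Tenant C tier1 at 25: fill all 15 ; 170 left.
Fill Tenant M tier1 block (45 at 24) ; 125 left.
Tenant L tier1 at 23: fill all 35 ; 90 left.
Fill Tenant Z tier1 block (10 at 13) ; 80 left.
Fill Tenant M tier2 block (55 at 11) ; 25 left.
25 remain; put them into Tenant Q tier2 at 8.
Total = 31×10 + 25×15 + 24×45 + 23×35 + 13×10 + 11×55 + 8×25 = 3505.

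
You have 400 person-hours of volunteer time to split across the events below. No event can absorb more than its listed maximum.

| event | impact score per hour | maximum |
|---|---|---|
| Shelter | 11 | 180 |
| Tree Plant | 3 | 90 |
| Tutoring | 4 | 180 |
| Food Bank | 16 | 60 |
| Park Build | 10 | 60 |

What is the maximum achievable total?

Highest impact score per hour first: Food Bank 16 > Shelter 11 > Park Build 10 > Tutoring 4 > Tree Plant 3.
Give Food Bank 60 to hit its cap of 60 — 340 left.
Shelter takes 180 to reach its cap of 180 — 160 left.
Give Park Build 60 to hit its cap of 60 — 100 left.
Only 100 left; Tutoring takes them to reach 100.
Total = 11×180 + 4×100 + 16×60 + 10×60 = 3940.

3940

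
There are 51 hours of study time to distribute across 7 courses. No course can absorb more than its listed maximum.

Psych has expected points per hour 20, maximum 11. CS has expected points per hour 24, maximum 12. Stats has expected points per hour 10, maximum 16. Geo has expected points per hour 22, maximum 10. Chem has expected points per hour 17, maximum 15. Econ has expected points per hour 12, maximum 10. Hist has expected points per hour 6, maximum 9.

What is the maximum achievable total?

1019

Rank by expected points per hour: CS 24 > Geo 22 > Psych 20 > Chem 17 > Econ 12 > Stats 10 > Hist 6.
CS: +12 to 12 (cap) ; 39 left.
Geo: +10 to 10 (cap) ; 29 left.
Psych takes 11 to reach its cap of 11 ; 18 left.
Chem: +15 to 15 (cap) ; 3 left.
Only 3 left; Econ takes them to reach 3.
Total = 20×11 + 24×12 + 22×10 + 17×15 + 12×3 = 1019.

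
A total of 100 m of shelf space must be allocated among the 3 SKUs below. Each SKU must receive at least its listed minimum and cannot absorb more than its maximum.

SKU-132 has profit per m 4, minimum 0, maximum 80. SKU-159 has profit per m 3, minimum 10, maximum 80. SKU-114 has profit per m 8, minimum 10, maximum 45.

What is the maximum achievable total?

Meeting every minimum uses 0+10+10 = 20 m, leaving 80.
Order the SKUs by profit per m: SKU-114 8 > SKU-132 4 > SKU-159 3.
SKU-114 takes 35 more to reach its cap of 45 ; 45 left.
Only 45 left; SKU-132 takes them to reach 45.
Total = 4×45 + 3×10 + 8×45 = 570.

570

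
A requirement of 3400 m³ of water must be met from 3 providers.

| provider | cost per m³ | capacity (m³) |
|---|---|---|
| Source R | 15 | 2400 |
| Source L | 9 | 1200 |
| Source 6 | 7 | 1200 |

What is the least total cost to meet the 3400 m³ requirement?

Fill from the cheapest provider first.
Source 6 at 7: take all 1200 m³ — 2200 still needed.
Source L at 9: take all 1200 m³ — 1000 still needed.
Source R at 15: take 1000 of its 2400 — requirement met.
Cost = 1200×7 + 1200×9 + 1000×15 = 34200.

34200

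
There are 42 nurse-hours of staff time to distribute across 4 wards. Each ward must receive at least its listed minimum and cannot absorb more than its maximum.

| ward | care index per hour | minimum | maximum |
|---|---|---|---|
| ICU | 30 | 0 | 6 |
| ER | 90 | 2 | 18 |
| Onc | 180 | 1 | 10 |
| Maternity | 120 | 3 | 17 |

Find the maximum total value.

Meeting every minimum uses 0+2+1+3 = 6 nurse-hours, leaving 36.
Rank by care index per hour: Onc 180 > Maternity 120 > ER 90 > ICU 30.
Give Onc 9 more to hit its cap of 10 — 27 left.
Maternity takes 14 more to reach its cap of 17 — 13 left.
ER has room for 16 more but only 13 remain, so it gets 15.
Total = 90×15 + 180×10 + 120×17 = 5190.

5190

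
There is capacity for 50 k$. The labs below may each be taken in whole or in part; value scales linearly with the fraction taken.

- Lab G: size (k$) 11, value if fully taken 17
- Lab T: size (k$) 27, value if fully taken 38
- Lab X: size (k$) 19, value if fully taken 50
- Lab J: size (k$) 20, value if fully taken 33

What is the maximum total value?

100

Rank by value-to-size ratio: Lab X 50/19≈2.63, Lab J 33/20≈1.65, Lab G 17/11≈1.55, Lab T 38/27≈1.41.
Lab X: take in full, 19 k$ for value 50 → 31 left.
Lab J: take in full, 20 k$ for value 33 → 11 left.
All 11 k$ of Lab G fit (value 17) → 0 remain.
Total value = 100.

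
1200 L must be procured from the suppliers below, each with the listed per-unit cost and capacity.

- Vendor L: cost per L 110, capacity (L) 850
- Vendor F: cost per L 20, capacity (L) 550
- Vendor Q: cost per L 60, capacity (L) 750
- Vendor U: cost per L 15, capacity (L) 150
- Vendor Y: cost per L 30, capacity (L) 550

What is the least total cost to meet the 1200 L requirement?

28250

Fill from the cheapest supplier first.
Vendor U (15): use full 150 — 1050 L to go.
Vendor F at 20: take all 550 L — 500 still needed.
Vendor Y (30): take the remaining 500 — done.
Vendor Q, Vendor L: unused.
Cost = 150×15 + 550×20 + 500×30 = 28250.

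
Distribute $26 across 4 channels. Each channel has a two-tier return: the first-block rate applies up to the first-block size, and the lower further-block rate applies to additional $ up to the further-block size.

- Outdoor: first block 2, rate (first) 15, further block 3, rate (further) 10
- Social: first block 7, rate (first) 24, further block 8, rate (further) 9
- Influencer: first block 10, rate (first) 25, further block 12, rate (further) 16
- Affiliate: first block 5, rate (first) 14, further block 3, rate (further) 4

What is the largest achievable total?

Order all 8 blocks by rate: Influencer/first 25 > Social/first 24 > Influencer/second 16 > Outdoor/first 15 > Affiliate/first 14 > Outdoor/second 10 > Social/second 9 > Affiliate/second 4.
Influencer/first (25): +10 ; 16 left.
Social first at 24: fill all 7 ; 9 left.
9 remain; put them into Influencer second at 16.
Total = 25×10 + 24×7 + 16×9 = 562.

562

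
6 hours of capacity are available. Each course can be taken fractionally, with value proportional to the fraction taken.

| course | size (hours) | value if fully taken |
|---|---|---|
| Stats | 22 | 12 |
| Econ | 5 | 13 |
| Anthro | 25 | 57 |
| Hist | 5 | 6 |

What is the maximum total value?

15.28

Rank by value-to-size ratio: Econ 13/5≈2.6, Anthro 57/25≈2.28, Hist 6/5≈1.2, Stats 12/22≈0.545.
Take all of Econ (5 hours, value 13) ; 1 hours left.
Only 1 hours remain; take 1/25 of Anthro for value 57×1/25 = 2.28.
Total value = 15.28.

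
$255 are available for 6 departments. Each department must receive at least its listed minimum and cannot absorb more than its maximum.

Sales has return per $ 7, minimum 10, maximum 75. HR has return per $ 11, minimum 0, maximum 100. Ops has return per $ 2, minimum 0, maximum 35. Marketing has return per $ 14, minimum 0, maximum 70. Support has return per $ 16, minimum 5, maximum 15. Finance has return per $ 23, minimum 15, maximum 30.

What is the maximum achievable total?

3290

Meeting every minimum uses 10+0+0+0+5+15 = 30 $, leaving 225.
Order the departments by return per $: Finance 23 > Support 16 > Marketing 14 > HR 11 > Sales 7 > Ops 2.
Finance takes 15 more to reach its cap of 30 ; 210 left.
Support takes 10 more to reach its cap of 15 ; 200 left.
Give Marketing 70 more to hit its cap of 70 ; 130 left.
HR: +100 to 100 (cap) ; 30 left.
Sales has room for 65 more but only 30 remain, so it gets 40.
Total = 7×40 + 11×100 + 14×70 + 16×15 + 23×30 = 3290.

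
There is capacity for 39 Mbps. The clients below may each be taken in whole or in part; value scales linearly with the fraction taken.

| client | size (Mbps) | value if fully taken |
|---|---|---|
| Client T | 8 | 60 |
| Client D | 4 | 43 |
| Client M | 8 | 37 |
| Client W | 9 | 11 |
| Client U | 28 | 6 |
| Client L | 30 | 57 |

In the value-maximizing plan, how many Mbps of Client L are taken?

19

Best value per unit of size first: Client D 43/4≈10.8, Client T 60/8≈7.5, Client M 37/8≈4.62, Client L 57/30≈1.9, Client W 11/9≈1.22, Client U 6/28≈0.214.
Take all of Client D (4 Mbps, value 43) → 35 Mbps left.
All 8 Mbps of Client T fit (value 60) → 27 remain.
Take all of Client M (8 Mbps, value 37) → 19 Mbps left.
Only 19 Mbps remain; take 19/30 of Client L for value 57×19/30 = 36.1.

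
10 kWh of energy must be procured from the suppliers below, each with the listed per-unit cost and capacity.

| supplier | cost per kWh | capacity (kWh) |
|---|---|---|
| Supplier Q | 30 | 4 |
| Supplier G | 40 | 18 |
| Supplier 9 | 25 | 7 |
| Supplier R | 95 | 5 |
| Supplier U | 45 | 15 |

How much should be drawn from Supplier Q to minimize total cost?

Use suppliers in increasing cost order.
Take 7 from Supplier 9 at 25 → need 3 more.
Supplier Q (30): take the remaining 3 → done.
Supplier G, Supplier U, Supplier R: unused.

3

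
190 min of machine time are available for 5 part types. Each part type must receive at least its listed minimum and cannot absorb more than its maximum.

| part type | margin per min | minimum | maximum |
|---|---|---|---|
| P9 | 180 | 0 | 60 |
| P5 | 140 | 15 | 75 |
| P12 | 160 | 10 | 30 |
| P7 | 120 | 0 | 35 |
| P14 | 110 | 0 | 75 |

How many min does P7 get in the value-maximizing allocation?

Meeting every minimum uses 0+15+10+0+0 = 25 min, leaving 165.
Order the part types by margin per min: P9 180 > P12 160 > P5 140 > P7 120 > P14 110.
Give P9 60 more to hit its cap of 60 ; 105 left.
P12 takes 20 more to reach its cap of 30 ; 85 left.
P5 takes 60 more to reach its cap of 75 ; 25 left.
Only 25 left; P7 takes them to reach 25.

25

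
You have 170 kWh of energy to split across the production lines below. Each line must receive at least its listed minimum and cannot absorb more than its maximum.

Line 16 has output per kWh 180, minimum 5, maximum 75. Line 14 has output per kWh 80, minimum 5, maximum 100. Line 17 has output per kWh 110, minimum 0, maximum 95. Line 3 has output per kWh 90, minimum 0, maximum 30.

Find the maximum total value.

23800

Meeting every minimum uses 5+5+0+0 = 10 kWh, leaving 160.
Highest output per kWh first: Line 16 180 > Line 17 110 > Line 3 90 > Line 14 80.
Line 16 takes 70 more to reach its cap of 75 ; 90 left.
Line 17: +90 (room for 95) → 90. Pool exhausted.
Total = 180×75 + 80×5 + 110×90 = 23800.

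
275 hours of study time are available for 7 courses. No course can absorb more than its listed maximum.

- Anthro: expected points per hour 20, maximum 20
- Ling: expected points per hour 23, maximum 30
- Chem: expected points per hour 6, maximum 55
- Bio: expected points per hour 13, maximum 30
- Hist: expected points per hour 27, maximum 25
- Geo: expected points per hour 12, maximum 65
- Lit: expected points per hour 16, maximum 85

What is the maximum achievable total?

4415

Order the courses by expected points per hour: Hist 27 > Ling 23 > Anthro 20 > Lit 16 > Bio 13 > Geo 12 > Chem 6.
Hist: +25 to 25 (cap) ; 250 left.
Give Ling 30 to hit its cap of 30 ; 220 left.
Give Anthro 20 to hit its cap of 20 ; 200 left.
Give Lit 85 to hit its cap of 85 ; 115 left.
Bio: +30 to 30 (cap) ; 85 left.
Give Geo 65 to hit its cap of 65 ; 20 left.
Chem: +20 (room for 55) → 20. Pool exhausted.
Total = 20×20 + 23×30 + 6×20 + 13×30 + 27×25 + 12×65 + 16×85 = 4415.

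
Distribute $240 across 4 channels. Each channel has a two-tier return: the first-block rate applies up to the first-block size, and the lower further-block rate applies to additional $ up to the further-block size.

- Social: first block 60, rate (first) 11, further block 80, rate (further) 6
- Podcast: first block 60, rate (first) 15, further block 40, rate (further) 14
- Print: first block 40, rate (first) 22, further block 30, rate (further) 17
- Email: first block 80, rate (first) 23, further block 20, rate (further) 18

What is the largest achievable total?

Order all 8 blocks by rate: Email/first 23 > Print/first 22 > Email/second 18 > Print/second 17 > Podcast/first 15 > Podcast/second 14 > Social/first 11 > Social/second 6.
Email/first (23): +80 — 160 left.
Print first at 22: fill all 40 — 120 left.
Email/second (18): +20 — 100 left.
Print/second (17): +30 — 70 left.
Podcast/first (15): +60 — 10 left.
Podcast second at 14: only 10 left, fill 10.
Total = 23×80 + 22×40 + 18×20 + 17×30 + 15×60 + 14×10 = 4630.

4630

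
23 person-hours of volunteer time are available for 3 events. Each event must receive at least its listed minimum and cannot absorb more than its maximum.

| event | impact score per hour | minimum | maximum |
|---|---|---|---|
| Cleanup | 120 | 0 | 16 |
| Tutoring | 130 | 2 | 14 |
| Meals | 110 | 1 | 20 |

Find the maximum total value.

2890

Meeting every minimum uses 0+2+1 = 3 person-hours, leaving 20.
Order the events by impact score per hour: Tutoring 130 > Cleanup 120 > Meals 110.
Tutoring: +12 to 14 (cap) ; 8 left.
Cleanup has room for 16 more but only 8 remain, so it gets 8.
Total = 120×8 + 130×14 + 110×1 = 2890.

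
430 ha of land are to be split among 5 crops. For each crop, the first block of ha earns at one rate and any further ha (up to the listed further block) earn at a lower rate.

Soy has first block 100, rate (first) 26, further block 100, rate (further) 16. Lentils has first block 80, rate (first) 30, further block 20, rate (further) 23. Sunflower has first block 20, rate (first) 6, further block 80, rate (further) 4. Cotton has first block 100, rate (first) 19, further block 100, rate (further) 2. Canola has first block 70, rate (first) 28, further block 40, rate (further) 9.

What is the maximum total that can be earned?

Rank every tier by rate: Lentils/T1 30 > Canola/T1 28 > Soy/T1 26 > Lentils/T2 23 > Cotton/T1 19 > Soy/T2 16 > Canola/T2 9 > Sunflower/T1 6 > Sunflower/T2 4 > Cotton/T2 2.
Fill Lentils T1 block (80 at 30) — 350 left.
Canola/T1 (28): +70 — 280 left.
Soy/T1 (26): +100 — 180 left.
Lentils T2 at 23: fill all 20 — 160 left.
Cotton T1 at 19: fill all 100 — 60 left.
60 remain; put them into Soy T2 at 16.
Total = 30×80 + 28×70 + 26×100 + 23×20 + 19×100 + 16×60 = 10280.

10280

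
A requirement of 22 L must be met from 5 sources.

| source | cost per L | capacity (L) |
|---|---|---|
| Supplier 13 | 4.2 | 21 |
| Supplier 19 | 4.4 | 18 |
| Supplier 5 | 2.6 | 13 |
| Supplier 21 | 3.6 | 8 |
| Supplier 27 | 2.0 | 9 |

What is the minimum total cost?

Cheapest first:
Supplier 27 (2.0): use full 9 ; 13 L to go.
Supplier 5 (2.6): use full 13 ; 0 L to go.
Supplier 21, Supplier 13, Supplier 19: unused.
Cost = 9×2.0 + 13×2.6 = 51.8.

51.8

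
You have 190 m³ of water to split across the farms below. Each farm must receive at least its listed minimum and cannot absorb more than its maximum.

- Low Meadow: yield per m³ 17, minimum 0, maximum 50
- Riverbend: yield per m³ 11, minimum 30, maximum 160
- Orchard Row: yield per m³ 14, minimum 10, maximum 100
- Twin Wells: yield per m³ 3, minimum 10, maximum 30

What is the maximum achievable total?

Meeting every minimum uses 0+30+10+10 = 50 m³, leaving 140.
Order the farms by yield per m³: Low Meadow 17 > Orchard Row 14 > Riverbend 11 > Twin Wells 3.
Give Low Meadow 50 more to hit its cap of 50 — 90 left.
Orchard Row: +90 to 100 (cap) — 0 left.
Total = 17×50 + 11×30 + 14×100 + 3×10 = 2610.

2610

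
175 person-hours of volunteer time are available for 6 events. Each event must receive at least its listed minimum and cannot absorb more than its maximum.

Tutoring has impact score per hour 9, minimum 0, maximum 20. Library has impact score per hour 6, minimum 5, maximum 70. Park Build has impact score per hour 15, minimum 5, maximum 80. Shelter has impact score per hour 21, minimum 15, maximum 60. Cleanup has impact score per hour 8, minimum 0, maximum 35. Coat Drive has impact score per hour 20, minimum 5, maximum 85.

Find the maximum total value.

3365

Meeting every minimum uses 0+5+5+15+0+5 = 30 person-hours, leaving 145.
Rank by impact score per hour: Shelter 21 > Coat Drive 20 > Park Build 15 > Tutoring 9 > Cleanup 8 > Library 6.
Shelter takes 45 more to reach its cap of 60 ; 100 left.
Give Coat Drive 80 more to hit its cap of 85 ; 20 left.
Park Build has room for 75 more but only 20 remain, so it gets 25.
Total = 6×5 + 15×25 + 21×60 + 20×85 = 3365.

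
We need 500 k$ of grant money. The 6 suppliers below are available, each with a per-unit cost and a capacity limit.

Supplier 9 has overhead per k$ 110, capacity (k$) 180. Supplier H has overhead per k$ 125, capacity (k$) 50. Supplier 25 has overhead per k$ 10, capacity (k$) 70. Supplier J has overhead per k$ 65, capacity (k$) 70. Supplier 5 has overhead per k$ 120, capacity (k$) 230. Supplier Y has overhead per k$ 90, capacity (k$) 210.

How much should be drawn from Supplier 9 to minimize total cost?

Cheapest first:
Supplier 25 at 10: take all 70 k$ → 430 still needed.
Take 70 from Supplier J at 65 → need 360 more.
Take 210 from Supplier Y at 90 → need 150 more.
Supplier 9 at 110: take 150 of its 180 → requirement met.
Supplier 5, Supplier H: unused.

150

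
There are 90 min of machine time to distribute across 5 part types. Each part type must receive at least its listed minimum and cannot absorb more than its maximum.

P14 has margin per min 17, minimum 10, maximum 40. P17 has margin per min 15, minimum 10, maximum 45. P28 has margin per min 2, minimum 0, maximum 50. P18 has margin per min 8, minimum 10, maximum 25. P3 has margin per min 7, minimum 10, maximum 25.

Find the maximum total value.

Meeting every minimum uses 10+10+0+10+10 = 40 min, leaving 50.
Highest margin per min first: P14 17 > P17 15 > P18 8 > P3 7 > P28 2.
P14 takes 30 more to reach its cap of 40 → 20 left.
P17: +20 (room for 35) → 30. Pool exhausted.
Total = 17×40 + 15×30 + 8×10 + 7×10 = 1280.

1280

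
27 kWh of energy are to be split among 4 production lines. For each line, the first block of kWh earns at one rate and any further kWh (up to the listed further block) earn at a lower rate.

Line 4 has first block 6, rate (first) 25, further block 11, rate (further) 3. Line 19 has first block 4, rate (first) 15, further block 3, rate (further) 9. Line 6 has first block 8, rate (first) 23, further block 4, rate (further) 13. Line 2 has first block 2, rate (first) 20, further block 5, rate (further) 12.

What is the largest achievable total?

522

Rank every tier by rate: Line 4/T1 25 > Line 6/T1 23 > Line 2/T1 20 > Line 19/T1 15 > Line 6/T2 13 > Line 2/T2 12 > Line 19/T2 9 > Line 4/T2 3.
Line 4/T1 (25): +6 ; 21 left.
Line 6 T1 at 23: fill all 8 ; 13 left.
Line 2 T1 at 20: fill all 2 ; 11 left.
Line 19/T1 (15): +4 ; 7 left.
Fill Line 6 T2 block (4 at 13) ; 3 left.
Line 2 T2 at 12: only 3 left, fill 3.
Total = 25×6 + 23×8 + 20×2 + 15×4 + 13×4 + 12×3 = 522.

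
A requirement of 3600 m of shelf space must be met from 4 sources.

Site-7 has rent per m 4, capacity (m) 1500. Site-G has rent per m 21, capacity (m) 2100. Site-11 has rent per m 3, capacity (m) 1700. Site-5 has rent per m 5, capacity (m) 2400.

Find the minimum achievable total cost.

13100

Fill from the cheapest source first.
Site-11 at 3: take all 1700 m ; 1900 still needed.
Site-7 (4): use full 1500 ; 400 m to go.
Site-5 (5): take the remaining 400 ; done.
Site-G: unused.
Cost = 1700×3 + 1500×4 + 400×5 = 13100.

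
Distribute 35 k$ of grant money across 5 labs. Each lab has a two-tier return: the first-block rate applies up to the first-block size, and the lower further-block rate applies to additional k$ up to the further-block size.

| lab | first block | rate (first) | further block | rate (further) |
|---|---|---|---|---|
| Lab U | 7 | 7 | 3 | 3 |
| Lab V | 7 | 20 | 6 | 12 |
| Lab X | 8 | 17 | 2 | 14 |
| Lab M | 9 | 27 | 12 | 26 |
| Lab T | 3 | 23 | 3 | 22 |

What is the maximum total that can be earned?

Order all 10 blocks by rate: Lab M/tier1 27 > Lab M/tier2 26 > Lab T/tier1 23 > Lab T/tier2 22 > Lab V/tier1 20 > Lab X/tier1 17 > Lab X/tier2 14 > Lab V/tier2 12 > Lab U/tier1 7 > Lab U/tier2 3.
Lab M/tier1 (27): +9 → 26 left.
Lab M/tier2 (26): +12 → 14 left.
Lab T/tier1 (23): +3 → 11 left.
Lab T/tier2 (22): +3 → 8 left.
Lab V/tier1 (20): +7 → 1 left.
Lab X tier1 at 17: only 1 left, fill 1.
Total = 27×9 + 26×12 + 23×3 + 22×3 + 20×7 + 17×1 = 847.

847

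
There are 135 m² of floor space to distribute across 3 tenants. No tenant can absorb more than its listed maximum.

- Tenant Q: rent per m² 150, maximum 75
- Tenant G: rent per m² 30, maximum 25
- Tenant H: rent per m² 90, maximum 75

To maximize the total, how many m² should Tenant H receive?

Rank by rent per m²: Tenant Q 150 > Tenant H 90 > Tenant G 30.
Give Tenant Q 75 to hit its cap of 75 ; 60 left.
Tenant H has room for 75 but only 60 remain, so it gets 60.

60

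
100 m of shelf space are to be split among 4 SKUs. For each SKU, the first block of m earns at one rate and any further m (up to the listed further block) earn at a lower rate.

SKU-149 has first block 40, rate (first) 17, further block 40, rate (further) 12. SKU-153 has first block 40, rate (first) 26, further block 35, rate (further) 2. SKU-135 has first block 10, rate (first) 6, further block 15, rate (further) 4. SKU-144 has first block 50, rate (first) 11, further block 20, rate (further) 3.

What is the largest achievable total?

1960

Order all 8 blocks by rate: SKU-153/T1 26 > SKU-149/T1 17 > SKU-149/T2 12 > SKU-144/T1 11 > SKU-135/T1 6 > SKU-135/T2 4 > SKU-144/T2 3 > SKU-153/T2 2.
SKU-153/T1 (26): +40 → 60 left.
SKU-149/T1 (17): +40 → 20 left.
SKU-149 T2 at 12: only 20 left, fill 20.
Total = 26×40 + 17×40 + 12×20 = 1960.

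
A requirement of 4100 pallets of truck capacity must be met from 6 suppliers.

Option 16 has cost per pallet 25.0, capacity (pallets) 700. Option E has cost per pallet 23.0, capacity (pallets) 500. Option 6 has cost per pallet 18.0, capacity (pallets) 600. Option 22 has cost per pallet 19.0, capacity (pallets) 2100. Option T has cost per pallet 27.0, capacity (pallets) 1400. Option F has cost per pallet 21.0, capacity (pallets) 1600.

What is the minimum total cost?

Cheapest first:
Take 600 from Option 6 at 18.0 → need 3500 more.
Option 22 (19.0): use full 2100 → 1400 pallets to go.
Take 1400 from Option F at 21.0 to finish.
Option E, Option 16, Option T: unused.
Cost = 600×18.0 + 2100×19.0 + 1400×21.0 = 80100.

80100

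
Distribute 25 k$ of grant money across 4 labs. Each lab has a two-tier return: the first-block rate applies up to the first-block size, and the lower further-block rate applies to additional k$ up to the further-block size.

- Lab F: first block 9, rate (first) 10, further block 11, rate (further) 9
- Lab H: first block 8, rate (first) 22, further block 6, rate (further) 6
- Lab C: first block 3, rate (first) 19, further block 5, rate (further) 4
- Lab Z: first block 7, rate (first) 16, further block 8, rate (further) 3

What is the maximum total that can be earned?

415

Treat each block as its own option and order by rate: Lab H/T1 22 > Lab C/T1 19 > Lab Z/T1 16 > Lab F/T1 10 > Lab F/T2 9 > Lab H/T2 6 > Lab C/T2 4 > Lab Z/T2 3.
Lab H/T1 (22): +8 → 17 left.
Fill Lab C T1 block (3 at 19) → 14 left.
Lab Z/T1 (16): +7 → 7 left.
Lab F/T1: +7 of 9 at 10; pool empty.
Total = 22×8 + 19×3 + 16×7 + 10×7 = 415.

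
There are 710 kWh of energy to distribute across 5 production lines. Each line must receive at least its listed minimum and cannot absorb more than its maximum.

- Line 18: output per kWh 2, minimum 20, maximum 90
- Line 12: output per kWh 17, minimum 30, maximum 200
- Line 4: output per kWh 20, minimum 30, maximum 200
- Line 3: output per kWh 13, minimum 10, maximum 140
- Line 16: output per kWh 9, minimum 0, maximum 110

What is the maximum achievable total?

10330

Meeting every minimum uses 20+30+30+10+0 = 90 kWh, leaving 620.
Order the production lines by output per kWh: Line 4 20 > Line 12 17 > Line 3 13 > Line 16 9 > Line 18 2.
Line 4 takes 170 more to reach its cap of 200 → 450 left.
Line 12 takes 170 more to reach its cap of 200 → 280 left.
Give Line 3 130 more to hit its cap of 140 → 150 left.
Line 16: +110 to 110 (cap) → 40 left.
Only 40 left; Line 18 takes them to reach 60.
Total = 2×60 + 17×200 + 20×200 + 13×140 + 9×110 = 10330.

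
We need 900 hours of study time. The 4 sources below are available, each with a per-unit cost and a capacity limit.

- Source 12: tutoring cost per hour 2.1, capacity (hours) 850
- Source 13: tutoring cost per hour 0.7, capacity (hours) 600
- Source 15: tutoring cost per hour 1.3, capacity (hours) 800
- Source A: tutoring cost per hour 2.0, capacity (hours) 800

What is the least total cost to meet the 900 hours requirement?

Cheapest first:
Source 13 (0.7): use full 600 — 300 hours to go.
Source 15 at 1.3: take 300 of its 800 — requirement met.
Source A, Source 12: unused.
Cost = 600×0.7 + 300×1.3 = 810.

810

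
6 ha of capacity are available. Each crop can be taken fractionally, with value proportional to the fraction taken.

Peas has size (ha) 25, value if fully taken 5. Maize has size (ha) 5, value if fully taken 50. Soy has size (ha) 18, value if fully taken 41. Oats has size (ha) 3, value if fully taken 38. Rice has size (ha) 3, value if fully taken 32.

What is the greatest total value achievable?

Rank by value-to-size ratio: Oats 38/3≈12.7, Rice 32/3≈10.7, Maize 50/5≈10, Soy 41/18≈2.28, Peas 5/25≈0.2.
Oats: take in full, 3 ha for value 38 → 3 left.
Rice: take in full, 3 ha for value 32 → 0 left.
Total value = 70.

70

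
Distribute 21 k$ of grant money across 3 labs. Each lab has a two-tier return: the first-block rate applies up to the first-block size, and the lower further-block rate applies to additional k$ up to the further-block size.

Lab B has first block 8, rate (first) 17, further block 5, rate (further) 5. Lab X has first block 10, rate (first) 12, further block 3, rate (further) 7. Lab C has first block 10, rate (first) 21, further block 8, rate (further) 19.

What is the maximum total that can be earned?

413

Treat each block as its own option and order by rate: Lab C/tier1 21 > Lab C/tier2 19 > Lab B/tier1 17 > Lab X/tier1 12 > Lab X/tier2 7 > Lab B/tier2 5.
Lab C tier1 at 21: fill all 10 ; 11 left.
Fill Lab C tier2 block (8 at 19) ; 3 left.
3 remain; put them into Lab B tier1 at 17.
Total = 21×10 + 19×8 + 17×3 = 413.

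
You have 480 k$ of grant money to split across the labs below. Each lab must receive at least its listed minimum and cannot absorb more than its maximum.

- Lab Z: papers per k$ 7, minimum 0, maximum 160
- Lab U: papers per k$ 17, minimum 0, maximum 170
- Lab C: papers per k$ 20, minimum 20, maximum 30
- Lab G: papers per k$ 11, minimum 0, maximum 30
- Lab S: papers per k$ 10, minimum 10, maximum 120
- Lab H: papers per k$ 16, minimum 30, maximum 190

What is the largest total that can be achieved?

Meeting every minimum uses 0+0+20+0+10+30 = 60 k$, leaving 420.
Highest papers per k$ first: Lab C 20 > Lab U 17 > Lab H 16 > Lab G 11 > Lab S 10 > Lab Z 7.
Give Lab C 10 more to hit its cap of 30 ; 410 left.
Lab U takes 170 more to reach its cap of 170 ; 240 left.
Lab H takes 160 more to reach its cap of 190 ; 80 left.
Lab G takes 30 more to reach its cap of 30 ; 50 left.
Lab S has room for 110 more but only 50 remain, so it gets 60.
Total = 17×170 + 20×30 + 11×30 + 10×60 + 16×190 = 7460.

7460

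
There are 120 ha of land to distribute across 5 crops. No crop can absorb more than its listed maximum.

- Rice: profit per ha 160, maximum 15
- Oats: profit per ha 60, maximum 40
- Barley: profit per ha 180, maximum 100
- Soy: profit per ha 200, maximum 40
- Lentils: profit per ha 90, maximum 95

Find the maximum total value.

Highest profit per ha first: Soy 200 > Barley 180 > Rice 160 > Lentils 90 > Oats 60.
Give Soy 40 to hit its cap of 40 ; 80 left.
Barley: +80 (room for 100) → 80. Pool exhausted.
Total = 180×80 + 200×40 = 22400.

22400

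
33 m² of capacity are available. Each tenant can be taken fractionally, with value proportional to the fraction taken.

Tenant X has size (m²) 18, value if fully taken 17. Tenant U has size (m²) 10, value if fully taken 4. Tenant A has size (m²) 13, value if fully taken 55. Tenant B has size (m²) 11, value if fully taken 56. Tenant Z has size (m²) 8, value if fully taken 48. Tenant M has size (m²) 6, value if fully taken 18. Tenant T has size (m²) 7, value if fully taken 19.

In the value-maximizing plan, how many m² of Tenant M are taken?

Sort by value density: Tenant Z 48/8≈6, Tenant B 56/11≈5.09, Tenant A 55/13≈4.23, Tenant M 18/6≈3, Tenant T 19/7≈2.71, Tenant X 17/18≈0.944, Tenant U 4/10≈0.4.
Tenant Z: take in full, 8 m² for value 48 ; 25 left.
Take all of Tenant B (11 m², value 56) ; 14 m² left.
Take all of Tenant A (13 m², value 55) ; 1 m² left.
Fill the last 1 m² with part of Tenant M: 1/6 of it earns 3.

1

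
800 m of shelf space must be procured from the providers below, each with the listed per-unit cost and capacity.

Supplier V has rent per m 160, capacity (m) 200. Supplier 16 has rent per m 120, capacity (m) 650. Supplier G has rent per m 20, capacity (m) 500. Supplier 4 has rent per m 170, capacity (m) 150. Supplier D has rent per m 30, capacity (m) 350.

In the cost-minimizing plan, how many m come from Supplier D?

Use providers in increasing cost order.
Supplier G at 20: take all 500 m → 300 still needed.
Supplier D (30): take the remaining 300 → done.
Supplier 16, Supplier V, Supplier 4: unused.

300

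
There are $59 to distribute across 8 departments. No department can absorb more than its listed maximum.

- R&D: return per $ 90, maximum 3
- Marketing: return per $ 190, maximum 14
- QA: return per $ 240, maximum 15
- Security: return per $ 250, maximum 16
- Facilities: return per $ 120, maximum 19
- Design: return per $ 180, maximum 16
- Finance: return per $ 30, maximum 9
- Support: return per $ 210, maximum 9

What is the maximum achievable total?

13050

Rank by return per $: Security 250 > QA 240 > Support 210 > Marketing 190 > Design 180 > Facilities 120 > R&D 90 > Finance 30.
Security: +16 to 16 (cap) ; 43 left.
Give QA 15 to hit its cap of 15 ; 28 left.
Support takes 9 to reach its cap of 9 ; 19 left.
Marketing: +14 to 14 (cap) ; 5 left.
Design: +5 (room for 16) → 5. Pool exhausted.
Total = 190×14 + 240×15 + 250×16 + 180×5 + 210×9 = 13050.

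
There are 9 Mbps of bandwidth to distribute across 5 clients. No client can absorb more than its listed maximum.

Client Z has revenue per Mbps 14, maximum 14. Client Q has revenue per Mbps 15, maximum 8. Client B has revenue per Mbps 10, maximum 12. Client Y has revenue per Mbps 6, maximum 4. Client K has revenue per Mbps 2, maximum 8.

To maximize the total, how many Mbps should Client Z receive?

Highest revenue per Mbps first: Client Q 15 > Client Z 14 > Client B 10 > Client Y 6 > Client K 2.
Client Q: +8 to 8 (cap) → 1 left.
Client Z has room for 14 but only 1 remain, so it gets 1.

1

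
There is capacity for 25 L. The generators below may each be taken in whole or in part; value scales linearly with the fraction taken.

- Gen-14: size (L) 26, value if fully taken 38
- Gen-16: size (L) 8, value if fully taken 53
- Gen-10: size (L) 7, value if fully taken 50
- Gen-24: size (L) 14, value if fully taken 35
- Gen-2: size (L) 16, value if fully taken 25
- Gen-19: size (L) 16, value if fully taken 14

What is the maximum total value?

Best value per unit of size first: Gen-10 50/7≈7.14, Gen-16 53/8≈6.62, Gen-24 35/14≈2.5, Gen-2 25/16≈1.56, Gen-14 38/26≈1.46, Gen-19 14/16≈0.875.
All 7 L of Gen-10 fit (value 50) ; 18 remain.
All 8 L of Gen-16 fit (value 53) ; 10 remain.
Fill the last 10 L with part of Gen-24: 10/14 of it earns 25.
Total value = 128.

128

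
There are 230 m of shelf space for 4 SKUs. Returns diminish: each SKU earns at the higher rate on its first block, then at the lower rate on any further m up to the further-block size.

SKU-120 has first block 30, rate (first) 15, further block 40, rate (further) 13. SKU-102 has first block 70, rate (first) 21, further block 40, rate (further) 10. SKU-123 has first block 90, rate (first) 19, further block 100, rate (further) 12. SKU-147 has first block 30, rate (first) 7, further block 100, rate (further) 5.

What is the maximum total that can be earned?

4150

Rank every tier by rate: SKU-102/T1 21 > SKU-123/T1 19 > SKU-120/T1 15 > SKU-120/T2 13 > SKU-123/T2 12 > SKU-102/T2 10 > SKU-147/T1 7 > SKU-147/T2 5.
SKU-102 T1 at 21: fill all 70 ; 160 left.
SKU-123/T1 (19): +90 ; 70 left.
SKU-120 T1 at 15: fill all 30 ; 40 left.
SKU-120 T2 at 13: fill all 40 ; 0 left.
Total = 21×70 + 19×90 + 15×30 + 13×40 = 4150.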